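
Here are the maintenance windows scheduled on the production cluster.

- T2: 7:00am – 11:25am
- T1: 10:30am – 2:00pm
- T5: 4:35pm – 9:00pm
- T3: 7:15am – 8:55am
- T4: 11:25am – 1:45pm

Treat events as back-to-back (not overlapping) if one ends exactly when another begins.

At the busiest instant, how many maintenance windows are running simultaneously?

2

Sweep the timeline, counting +1 at each start and −1 at each end (ends before starts at a tie):
7:00am start T2 → 1
7:15am start T3 → 2
8:55am end T3 → 1
10:30am start T1 → 2
11:25am end T2 → 1
11:25am start T4 → 2
1:45pm end T4 → 1
2:00pm end T1 → 0
4:35pm start T5 → 1
9:00pm end T5 → 0
Peak is 2, at 7:15am (T2, T3).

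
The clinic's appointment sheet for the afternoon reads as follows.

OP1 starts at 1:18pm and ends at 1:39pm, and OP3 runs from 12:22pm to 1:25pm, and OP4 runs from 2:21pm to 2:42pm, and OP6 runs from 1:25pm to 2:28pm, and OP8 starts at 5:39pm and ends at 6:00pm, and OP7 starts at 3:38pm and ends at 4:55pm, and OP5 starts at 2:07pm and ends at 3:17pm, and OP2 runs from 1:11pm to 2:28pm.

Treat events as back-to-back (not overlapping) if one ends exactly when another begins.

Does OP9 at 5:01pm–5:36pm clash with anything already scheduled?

No — it doesn't clash with anything

OP3: ends 1:25pm at or before OP9 starts 5:01pm → clear.
OP2: ends 2:28pm at or before OP9 starts 5:01pm → clear.
OP1: ends 1:39pm at or before OP9 starts 5:01pm → clear.
OP6: ends 2:28pm at or before OP9 starts 5:01pm → clear.
OP5: ends 3:17pm at or before OP9 starts 5:01pm → clear.
OP4: ends 2:42pm at or before OP9 starts 5:01pm → clear.
OP7: ends 4:55pm at or before OP9 starts 5:01pm → clear.
OP8: starts 5:39pm at or after OP9 ends 5:36pm → clear.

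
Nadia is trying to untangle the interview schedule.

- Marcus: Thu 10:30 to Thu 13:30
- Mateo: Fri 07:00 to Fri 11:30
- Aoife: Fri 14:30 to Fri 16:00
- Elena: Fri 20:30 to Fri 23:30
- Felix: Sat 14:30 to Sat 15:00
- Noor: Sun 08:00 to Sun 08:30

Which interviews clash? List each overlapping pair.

no overlapping pairs

Check each pair: they overlap iff neither finishes before the other starts.
Sorted by start: Marcus, Mateo, Aoife, Elena, Felix, Noor.
Mateo starts after Marcus ends, so nothing later overlaps Marcus either.
Aoife starts after Mateo ends, so nothing later overlaps Mateo either.
Elena starts after Aoife ends, so nothing later overlaps Aoife either.
Felix starts after Elena ends, so nothing later overlaps Elena either.
Noor starts after Felix ends.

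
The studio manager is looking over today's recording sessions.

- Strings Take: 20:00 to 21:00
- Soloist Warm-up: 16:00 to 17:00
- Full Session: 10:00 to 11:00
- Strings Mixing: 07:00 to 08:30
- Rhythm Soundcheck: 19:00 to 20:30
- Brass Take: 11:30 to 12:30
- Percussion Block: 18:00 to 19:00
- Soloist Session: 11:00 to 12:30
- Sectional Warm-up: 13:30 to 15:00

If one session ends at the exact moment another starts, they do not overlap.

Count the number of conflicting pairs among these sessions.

Two intervals overlap when each starts before the other ends.
Sorted by start: Strings Mixing, Full Session, Soloist Session, Brass Take, Sectional Warm-up, Soloist Warm-up, Percussion Block, Rhythm Soundcheck, Strings Take.
Full Session starts after Strings Mixing ends; Strings Mixing is clear from here.
Soloist Session starts exactly when Full Session ends (back-to-back, no overlap); Full Session is clear from here.
Brass Take starts before Soloist Session ends → Soloist Session and Brass Take overlap.
Sectional Warm-up starts after Soloist Session ends; Soloist Session is clear from here.
Sectional Warm-up starts after Brass Take ends; Brass Take is clear from here.
Soloist Warm-up starts after Sectional Warm-up ends; Sectional Warm-up is clear from here.
Percussion Block starts after Soloist Warm-up ends; Soloist Warm-up is clear from here.
Rhythm Soundcheck starts exactly when Percussion Block ends (back-to-back, no overlap); Percussion Block is clear from here.
Strings Take starts before Rhythm Soundcheck ends → Rhythm Soundcheck and Strings Take overlap.
Overlapping pairs: Brass Take & Soloist Session, Rhythm Soundcheck & Strings Take — 2 in total.

2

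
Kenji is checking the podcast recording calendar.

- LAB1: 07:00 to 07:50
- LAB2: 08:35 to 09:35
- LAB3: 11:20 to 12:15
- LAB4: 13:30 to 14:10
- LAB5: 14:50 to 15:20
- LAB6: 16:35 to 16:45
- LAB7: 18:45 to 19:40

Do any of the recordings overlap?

Check each pair: they overlap iff neither finishes before the other starts.
Sorted by start: LAB1, LAB2, LAB3, LAB4, LAB5, LAB6, LAB7.
LAB2 starts after LAB1 ends; LAB1 is clear from here.
LAB3 starts after LAB2 ends; LAB2 is clear from here.
LAB4 starts after LAB3 ends; LAB3 is clear from here.
LAB5 starts after LAB4 ends; LAB4 is clear from here.
LAB6 starts after LAB5 ends; LAB5 is clear from here.
LAB7 starts after LAB6 ends.
Every pair is clear; the schedule has no overlaps.

No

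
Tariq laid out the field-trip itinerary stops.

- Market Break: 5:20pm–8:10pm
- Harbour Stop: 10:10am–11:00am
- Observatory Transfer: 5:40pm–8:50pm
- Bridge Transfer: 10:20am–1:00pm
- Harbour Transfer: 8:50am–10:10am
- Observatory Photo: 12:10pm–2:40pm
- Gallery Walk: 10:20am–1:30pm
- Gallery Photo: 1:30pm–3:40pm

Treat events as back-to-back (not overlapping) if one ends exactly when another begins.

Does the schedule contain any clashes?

Sorted by start: Harbour Transfer, Harbour Stop, Gallery Walk, Bridge Transfer, Observatory Photo, Gallery Photo, Market Break, Observatory Transfer.
Harbour Stop starts exactly when Harbour Transfer ends (back-to-back, no overlap); Harbour Transfer is clear from here.
Gallery Walk starts before Harbour Stop ends → Harbour Stop and Gallery Walk overlap.
That's a conflict, so the schedule is not conflict-free.

Yes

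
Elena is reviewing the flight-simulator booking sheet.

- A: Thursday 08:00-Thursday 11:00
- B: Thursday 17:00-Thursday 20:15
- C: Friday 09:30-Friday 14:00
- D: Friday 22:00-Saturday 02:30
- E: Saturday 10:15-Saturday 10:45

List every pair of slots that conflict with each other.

Sorted by start: A, B, C, D, E.
B starts after A ends — done with A.
C starts after B ends — done with B.
D starts after C ends — done with C.
E starts after D ends.

no conflicts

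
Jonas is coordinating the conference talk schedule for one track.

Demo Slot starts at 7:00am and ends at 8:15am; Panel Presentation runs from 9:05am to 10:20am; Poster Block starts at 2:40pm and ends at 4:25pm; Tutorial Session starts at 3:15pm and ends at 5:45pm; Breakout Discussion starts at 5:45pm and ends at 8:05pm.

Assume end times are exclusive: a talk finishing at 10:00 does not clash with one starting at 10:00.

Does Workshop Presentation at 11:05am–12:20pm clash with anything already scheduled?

Demo Slot: ends 8:15am at or before Workshop Presentation starts 11:05am → clear.
Panel Presentation: ends 10:20am at or before Workshop Presentation starts 11:05am → clear.
Poster Block: starts 2:40pm at or after Workshop Presentation ends 12:20pm → clear.
Tutorial Session: starts 3:15pm at or after Workshop Presentation ends 12:20pm → clear.
Breakout Discussion: starts 5:45pm at or after Workshop Presentation ends 12:20pm → clear.

No — it doesn't clash with anything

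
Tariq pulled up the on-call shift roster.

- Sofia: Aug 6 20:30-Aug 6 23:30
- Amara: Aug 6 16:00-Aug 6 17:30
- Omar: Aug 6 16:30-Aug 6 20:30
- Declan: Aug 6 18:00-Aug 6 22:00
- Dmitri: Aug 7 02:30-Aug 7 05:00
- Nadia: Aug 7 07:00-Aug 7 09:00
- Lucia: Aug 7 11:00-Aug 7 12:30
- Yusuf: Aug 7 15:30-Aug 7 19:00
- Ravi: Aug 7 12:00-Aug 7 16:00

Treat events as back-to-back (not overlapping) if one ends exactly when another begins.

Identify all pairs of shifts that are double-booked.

Sorted by start: Amara, Omar, Declan, Sofia, Dmitri, Nadia, Lucia, Ravi, Yusuf.
Omar starts before Amara ends → Amara and Omar overlap.
Declan starts after Amara ends; Amara is clear from here.
Declan starts before Omar ends → Omar and Declan overlap.
Sofia starts exactly when Omar ends (back-to-back, no overlap); Omar is clear from here.
Sofia starts before Declan ends → Declan and Sofia overlap.
Dmitri starts after Declan ends; Declan is clear from here.
Dmitri starts after Sofia ends; Sofia is clear from here.
Nadia starts after Dmitri ends; Dmitri is clear from here.
Lucia starts after Nadia ends; Nadia is clear from here.
Ravi starts before Lucia ends → Lucia and Ravi overlap.
Yusuf starts after Lucia ends.
Yusuf starts before Ravi ends → Ravi and Yusuf overlap.

Amara & Omar, Declan & Omar, Declan & Sofia, Lucia & Ravi, Ravi & Yusuf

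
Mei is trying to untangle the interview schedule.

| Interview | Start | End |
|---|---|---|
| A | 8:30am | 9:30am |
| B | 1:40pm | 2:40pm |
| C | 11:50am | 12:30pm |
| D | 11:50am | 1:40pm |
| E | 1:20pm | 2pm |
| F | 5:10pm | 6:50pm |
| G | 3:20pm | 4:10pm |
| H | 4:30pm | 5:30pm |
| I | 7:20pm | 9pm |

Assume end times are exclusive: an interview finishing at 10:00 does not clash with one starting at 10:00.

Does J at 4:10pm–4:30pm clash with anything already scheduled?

No — it doesn't clash with anything

A: ends 9:30am at or before J starts 4:10pm → clear.
C: ends 12:30pm at or before J starts 4:10pm → clear.
D: ends 1:40pm at or before J starts 4:10pm → clear.
E: ends 2pm at or before J starts 4:10pm → clear.
B: ends 2:40pm at or before J starts 4:10pm → clear.
G: ends 4:10pm at or before J starts 4:10pm → clear.
H: starts 4:30pm at or after J ends 4:30pm → clear.
F: starts 5:10pm at or after J ends 4:30pm → clear.
I: starts 7:20pm at or after J ends 4:30pm → clear.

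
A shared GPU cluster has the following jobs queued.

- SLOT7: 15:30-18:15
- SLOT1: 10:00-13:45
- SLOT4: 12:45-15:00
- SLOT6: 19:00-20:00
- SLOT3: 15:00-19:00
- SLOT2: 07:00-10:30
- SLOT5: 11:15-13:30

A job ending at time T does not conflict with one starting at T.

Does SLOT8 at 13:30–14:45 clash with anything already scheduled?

SLOT2: ends 10:30 at or before SLOT8 starts 13:30 → clear.
SLOT1: starts 10:00 before SLOT8 ends 14:45, and ends 13:45 after SLOT8 starts 13:30 → overlap.
SLOT5: ends 13:30 at or before SLOT8 starts 13:30 → clear.
SLOT4: starts 12:45 before SLOT8 ends 14:45, and ends 15:00 after SLOT8 starts 13:30 → overlap.
SLOT3: starts 15:00 at or after SLOT8 ends 14:45 → clear.
SLOT7: starts 15:30 at or after SLOT8 ends 14:45 → clear.
SLOT6: starts 19:00 at or after SLOT8 ends 14:45 → clear.
SLOT8 overlaps SLOT1, SLOT4.

Yes — it overlaps SLOT1, SLOT4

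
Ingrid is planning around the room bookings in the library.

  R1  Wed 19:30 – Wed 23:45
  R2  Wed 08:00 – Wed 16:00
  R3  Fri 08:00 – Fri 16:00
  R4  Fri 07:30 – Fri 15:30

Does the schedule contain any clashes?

Check each pair: they overlap iff neither finishes before the other starts.
Sorted by start: R2, R1, R4, R3.
R1 starts after R2 ends; R2 is clear from here.
R4 starts after R1 ends; R1 is clear from here.
R3 starts before R4 ends → R4 and R3 overlap.
That's a conflict, so the schedule is not conflict-free.

Yes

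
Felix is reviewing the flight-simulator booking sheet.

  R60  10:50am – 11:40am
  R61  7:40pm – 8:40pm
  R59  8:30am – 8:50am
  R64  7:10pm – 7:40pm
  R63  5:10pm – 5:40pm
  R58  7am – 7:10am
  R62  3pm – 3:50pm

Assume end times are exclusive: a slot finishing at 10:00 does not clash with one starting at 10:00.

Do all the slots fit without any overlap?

Yes

Two intervals overlap when each starts before the other ends.
Sorted by start: R58, R59, R60, R62, R63, R64, R61.
R59 starts after R58 ends; R58 is clear from here.
R60 starts after R59 ends; R59 is clear from here.
R62 starts after R60 ends; R60 is clear from here.
R63 starts after R62 ends; R62 is clear from here.
R64 starts after R63 ends; R63 is clear from here.
R61 starts exactly when R64 ends (back-to-back, no overlap).
Every pair is clear; the schedule has no overlaps.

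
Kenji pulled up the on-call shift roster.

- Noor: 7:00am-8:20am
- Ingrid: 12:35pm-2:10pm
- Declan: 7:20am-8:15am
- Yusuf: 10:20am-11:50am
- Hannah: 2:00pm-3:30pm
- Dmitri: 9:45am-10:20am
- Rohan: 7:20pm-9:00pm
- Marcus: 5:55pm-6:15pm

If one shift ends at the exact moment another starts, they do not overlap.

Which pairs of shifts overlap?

Sorted by start: Noor, Declan, Dmitri, Yusuf, Ingrid, Hannah, Marcus, Rohan.
Declan starts before Noor ends → Noor and Declan overlap.
Dmitri starts after Noor ends; Noor is clear from here.
Dmitri starts after Declan ends; Declan is clear from here.
Yusuf starts exactly when Dmitri ends (back-to-back, no overlap); Dmitri is clear from here.
Ingrid starts after Yusuf ends; Yusuf is clear from here.
Hannah starts before Ingrid ends → Ingrid and Hannah overlap.
Marcus starts after Ingrid ends; Ingrid is clear from here.
Marcus starts after Hannah ends; Hannah is clear from here.
Rohan starts after Marcus ends.

Declan & Noor, Hannah & Ingrid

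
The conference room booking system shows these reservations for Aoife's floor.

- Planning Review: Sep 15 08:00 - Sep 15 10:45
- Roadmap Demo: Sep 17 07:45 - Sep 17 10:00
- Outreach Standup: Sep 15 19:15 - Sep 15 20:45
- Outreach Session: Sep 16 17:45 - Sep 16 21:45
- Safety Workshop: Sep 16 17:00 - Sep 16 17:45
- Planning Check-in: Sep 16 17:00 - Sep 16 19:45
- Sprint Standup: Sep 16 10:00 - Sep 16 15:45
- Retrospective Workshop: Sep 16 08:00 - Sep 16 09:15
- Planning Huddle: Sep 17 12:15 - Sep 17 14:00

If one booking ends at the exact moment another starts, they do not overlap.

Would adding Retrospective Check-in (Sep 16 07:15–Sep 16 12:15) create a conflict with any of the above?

Planning Review: ends Sep 15 10:45 at or before Retrospective Check-in starts Sep 16 07:15 → clear.
Outreach Standup: ends Sep 15 20:45 at or before Retrospective Check-in starts Sep 16 07:15 → clear.
Retrospective Workshop: starts Sep 16 08:00 before Retrospective Check-in ends Sep 16 12:15, and ends Sep 16 09:15 after Retrospective Check-in starts Sep 16 07:15 → overlap.
Sprint Standup: starts Sep 16 10:00 before Retrospective Check-in ends Sep 16 12:15, and ends Sep 16 15:45 after Retrospective Check-in starts Sep 16 07:15 → overlap.
Planning Check-in: starts Sep 16 17:00 at or after Retrospective Check-in ends Sep 16 12:15 → clear.
Safety Workshop: starts Sep 16 17:00 at or after Retrospective Check-in ends Sep 16 12:15 → clear.
Outreach Session: starts Sep 16 17:45 at or after Retrospective Check-in ends Sep 16 12:15 → clear.
Roadmap Demo: starts Sep 17 07:45 at or after Retrospective Check-in ends Sep 16 12:15 → clear.
Planning Huddle: starts Sep 17 12:15 at or after Retrospective Check-in ends Sep 16 12:15 → clear.
Retrospective Check-in overlaps Retrospective Workshop, Sprint Standup.

Yes — it overlaps Retrospective Workshop, Sprint Standup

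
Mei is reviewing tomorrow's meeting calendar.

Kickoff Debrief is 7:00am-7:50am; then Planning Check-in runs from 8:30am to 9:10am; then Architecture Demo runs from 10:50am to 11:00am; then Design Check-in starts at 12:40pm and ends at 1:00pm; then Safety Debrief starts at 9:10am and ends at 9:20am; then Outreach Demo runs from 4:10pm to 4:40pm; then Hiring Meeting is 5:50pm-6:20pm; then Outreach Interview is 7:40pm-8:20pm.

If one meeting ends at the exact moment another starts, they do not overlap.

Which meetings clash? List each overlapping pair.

Sorted by start: Kickoff Debrief, Planning Check-in, Safety Debrief, Architecture Demo, Design Check-in, Outreach Demo, Hiring Meeting, Outreach Interview.
Planning Check-in starts after Kickoff Debrief ends — done with Kickoff Debrief.
Safety Debrief starts exactly when Planning Check-in ends (back-to-back, no overlap) — done with Planning Check-in.
Architecture Demo starts after Safety Debrief ends — done with Safety Debrief.
Design Check-in starts after Architecture Demo ends — done with Architecture Demo.
Outreach Demo starts after Design Check-in ends — done with Design Check-in.
Hiring Meeting starts after Outreach Demo ends — done with Outreach Demo.
Outreach Interview starts after Hiring Meeting ends.

no overlapping pairs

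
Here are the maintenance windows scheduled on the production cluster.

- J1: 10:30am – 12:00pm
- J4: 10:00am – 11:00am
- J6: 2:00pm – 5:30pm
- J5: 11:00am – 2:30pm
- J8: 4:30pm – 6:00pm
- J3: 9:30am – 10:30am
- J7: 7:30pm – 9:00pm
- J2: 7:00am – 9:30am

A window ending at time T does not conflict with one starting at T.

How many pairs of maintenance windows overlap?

Check each pair: they overlap iff neither finishes before the other starts.
Sorted by start: J2, J3, J4, J1, J5, J6, J8, J7.
J3 starts exactly when J2 ends (back-to-back, no overlap); J2 is clear from here.
J4 starts before J3 ends → J3 and J4 overlap.
J1 starts exactly when J3 ends (back-to-back, no overlap); J3 is clear from here.
J1 starts before J4 ends → J4 and J1 overlap.
J5 starts exactly when J4 ends (back-to-back, no overlap); J4 is clear from here.
J5 starts before J1 ends → J1 and J5 overlap.
J6 starts after J1 ends; J1 is clear from here.
J6 starts before J5 ends → J5 and J6 overlap.
J8 starts after J5 ends; J5 is clear from here.
J8 starts before J6 ends → J6 and J8 overlap.
J7 starts after J6 ends.
J7 starts after J8 ends.
Overlapping pairs: J1 & J4, J1 & J5, J3 & J4, J5 & J6, J6 & J8 — 5 in total.

5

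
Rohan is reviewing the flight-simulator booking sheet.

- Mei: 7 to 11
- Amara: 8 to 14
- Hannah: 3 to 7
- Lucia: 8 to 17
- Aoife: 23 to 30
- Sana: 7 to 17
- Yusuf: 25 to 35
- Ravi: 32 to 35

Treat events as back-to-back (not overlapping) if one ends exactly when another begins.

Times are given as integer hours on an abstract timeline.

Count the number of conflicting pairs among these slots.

Sorted by start: Hannah, Mei, Sana, Amara, Lucia, Aoife, Yusuf, Ravi.
Mei starts exactly when Hannah ends (back-to-back, no overlap), so nothing later overlaps Hannah either.
Sana starts before Mei ends → Mei and Sana overlap.
Amara starts before Mei ends → Mei and Amara overlap.
Lucia starts before Mei ends → Mei and Lucia overlap.
Aoife starts after Mei ends, so nothing later overlaps Mei either.
Amara starts before Sana ends → Sana and Amara overlap.
Lucia starts before Sana ends → Sana and Lucia overlap.
Aoife starts after Sana ends, so nothing later overlaps Sana either.
Lucia starts before Amara ends → Amara and Lucia overlap.
Aoife starts after Amara ends, so nothing later overlaps Amara either.
Aoife starts after Lucia ends, so nothing later overlaps Lucia either.
Yusuf starts before Aoife ends → Aoife and Yusuf overlap.
Ravi starts after Aoife ends.
Ravi starts before Yusuf ends → Yusuf and Ravi overlap.
Overlapping pairs: Amara & Lucia, Amara & Mei, Amara & Sana, Aoife & Yusuf, Lucia & Mei, Lucia & Sana, Mei & Sana, Ravi & Yusuf — 8 in total.

8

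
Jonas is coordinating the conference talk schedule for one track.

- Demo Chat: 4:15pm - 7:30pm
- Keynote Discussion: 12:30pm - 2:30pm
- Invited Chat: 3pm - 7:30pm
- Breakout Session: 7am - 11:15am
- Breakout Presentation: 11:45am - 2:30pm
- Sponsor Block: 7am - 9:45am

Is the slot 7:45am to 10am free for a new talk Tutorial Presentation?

No — it overlaps Breakout Session, Sponsor Block

Sponsor Block: starts 7am before Tutorial Presentation ends 10am, and ends 9:45am after Tutorial Presentation starts 7:45am → overlap.
Breakout Session: starts 7am before Tutorial Presentation ends 10am, and ends 11:15am after Tutorial Presentation starts 7:45am → overlap.
Breakout Presentation: starts 11:45am at or after Tutorial Presentation ends 10am → clear.
Keynote Discussion: starts 12:30pm at or after Tutorial Presentation ends 10am → clear.
Invited Chat: starts 3pm at or after Tutorial Presentation ends 10am → clear.
Demo Chat: starts 4:15pm at or after Tutorial Presentation ends 10am → clear.
Tutorial Presentation overlaps Sponsor Block, Breakout Session.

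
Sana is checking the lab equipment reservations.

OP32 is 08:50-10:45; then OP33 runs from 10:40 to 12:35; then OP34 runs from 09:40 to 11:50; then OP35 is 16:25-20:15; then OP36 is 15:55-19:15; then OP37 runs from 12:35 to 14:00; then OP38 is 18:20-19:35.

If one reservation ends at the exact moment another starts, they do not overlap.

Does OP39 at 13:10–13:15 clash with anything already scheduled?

OP32: ends 10:45 at or before OP39 starts 13:10 → clear.
OP34: ends 11:50 at or before OP39 starts 13:10 → clear.
OP33: ends 12:35 at or before OP39 starts 13:10 → clear.
OP37: starts 12:35 before OP39 ends 13:15, and ends 14:00 after OP39 starts 13:10 → overlap.
OP36: starts 15:55 at or after OP39 ends 13:15 → clear.
OP35: starts 16:25 at or after OP39 ends 13:15 → clear.
OP38: starts 18:20 at or after OP39 ends 13:15 → clear.
OP39 overlaps OP37.

Yes — it overlaps OP37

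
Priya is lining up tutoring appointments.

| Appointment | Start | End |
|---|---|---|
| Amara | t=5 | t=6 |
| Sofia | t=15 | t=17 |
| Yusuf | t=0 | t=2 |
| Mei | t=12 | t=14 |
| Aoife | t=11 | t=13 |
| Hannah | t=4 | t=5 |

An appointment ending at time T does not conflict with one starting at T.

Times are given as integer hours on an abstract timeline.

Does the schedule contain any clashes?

Check each pair: they overlap iff neither finishes before the other starts.
Sorted by start: Yusuf, Hannah, Amara, Aoife, Mei, Sofia.
Hannah starts after Yusuf ends; Yusuf is clear from here.
Amara starts exactly when Hannah ends (back-to-back, no overlap); Hannah is clear from here.
Aoife starts after Amara ends; Amara is clear from here.
Mei starts before Aoife ends → Aoife and Mei overlap.
That's a conflict, so the schedule is not conflict-free.

Yes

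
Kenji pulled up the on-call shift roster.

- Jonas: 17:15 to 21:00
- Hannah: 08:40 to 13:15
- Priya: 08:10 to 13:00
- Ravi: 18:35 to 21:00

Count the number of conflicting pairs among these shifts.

2

Sorted by start: Priya, Hannah, Jonas, Ravi.
Hannah starts before Priya ends → Priya and Hannah overlap.
Jonas starts after Priya ends, so nothing later overlaps Priya either.
Jonas starts after Hannah ends, so nothing later overlaps Hannah either.
Ravi starts before Jonas ends → Jonas and Ravi overlap.
Overlapping pairs: Hannah & Priya, Jonas & Ravi — 2 in total.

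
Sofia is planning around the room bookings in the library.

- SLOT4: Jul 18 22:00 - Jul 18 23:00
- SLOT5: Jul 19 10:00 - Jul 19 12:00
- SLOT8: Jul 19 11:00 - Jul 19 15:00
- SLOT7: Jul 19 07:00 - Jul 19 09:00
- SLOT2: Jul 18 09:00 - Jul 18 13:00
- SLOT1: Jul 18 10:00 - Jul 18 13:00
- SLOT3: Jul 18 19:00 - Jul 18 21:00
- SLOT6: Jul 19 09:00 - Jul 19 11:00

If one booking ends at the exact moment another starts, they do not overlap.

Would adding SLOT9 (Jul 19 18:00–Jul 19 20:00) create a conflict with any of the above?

SLOT2: ends Jul 18 13:00 at or before SLOT9 starts Jul 19 18:00 → clear.
SLOT1: ends Jul 18 13:00 at or before SLOT9 starts Jul 19 18:00 → clear.
SLOT3: ends Jul 18 21:00 at or before SLOT9 starts Jul 19 18:00 → clear.
SLOT4: ends Jul 18 23:00 at or before SLOT9 starts Jul 19 18:00 → clear.
SLOT7: ends Jul 19 09:00 at or before SLOT9 starts Jul 19 18:00 → clear.
SLOT6: ends Jul 19 11:00 at or before SLOT9 starts Jul 19 18:00 → clear.
SLOT5: ends Jul 19 12:00 at or before SLOT9 starts Jul 19 18:00 → clear.
SLOT8: ends Jul 19 15:00 at or before SLOT9 starts Jul 19 18:00 → clear.

No — it doesn't clash with anything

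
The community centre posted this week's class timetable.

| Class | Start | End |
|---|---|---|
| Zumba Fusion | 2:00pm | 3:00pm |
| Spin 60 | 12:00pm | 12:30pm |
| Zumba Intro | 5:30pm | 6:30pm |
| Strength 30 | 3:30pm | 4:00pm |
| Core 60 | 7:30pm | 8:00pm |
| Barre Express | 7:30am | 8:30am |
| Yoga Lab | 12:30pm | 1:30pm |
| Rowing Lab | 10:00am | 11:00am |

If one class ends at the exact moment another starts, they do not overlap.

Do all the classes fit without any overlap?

Sorted by start: Barre Express, Rowing Lab, Spin 60, Yoga Lab, Zumba Fusion, Strength 30, Zumba Intro, Core 60.
Rowing Lab starts after Barre Express ends, so Barre Express has no further overlaps.
Spin 60 starts after Rowing Lab ends, so Rowing Lab has no further overlaps.
Yoga Lab starts exactly when Spin 60 ends (back-to-back, no overlap), so Spin 60 has no further overlaps.
Zumba Fusion starts after Yoga Lab ends, so Yoga Lab has no further overlaps.
Strength 30 starts after Zumba Fusion ends, so Zumba Fusion has no further overlaps.
Zumba Intro starts after Strength 30 ends, so Strength 30 has no further overlaps.
Core 60 starts after Zumba Intro ends.
Every pair is clear; the schedule has no overlaps.

Yes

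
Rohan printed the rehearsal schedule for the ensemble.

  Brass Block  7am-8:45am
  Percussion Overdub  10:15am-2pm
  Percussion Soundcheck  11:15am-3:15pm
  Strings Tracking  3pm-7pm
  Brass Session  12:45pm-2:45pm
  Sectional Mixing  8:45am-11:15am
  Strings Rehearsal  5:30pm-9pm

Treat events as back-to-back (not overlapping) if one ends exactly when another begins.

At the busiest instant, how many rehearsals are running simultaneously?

Sort all start/end points and keep a running count:
7am start Brass Block → 1
8:45am end Brass Block → 0
8:45am start Sectional Mixing → 1
10:15am start Percussion Overdub → 2
11:15am end Sectional Mixing → 1
11:15am start Percussion Soundcheck → 2
12:45pm start Brass Session → 3
2pm end Percussion Overdub → 2
2:45pm end Brass Session → 1
3pm start Strings Tracking → 2
3:15pm end Percussion Soundcheck → 1
5:30pm start Strings Rehearsal → 2
7pm end Strings Tracking → 1
9pm end Strings Rehearsal → 0
Peak is 3, at 12:45pm (Brass Session, Percussion Overdub, Percussion Soundcheck).

3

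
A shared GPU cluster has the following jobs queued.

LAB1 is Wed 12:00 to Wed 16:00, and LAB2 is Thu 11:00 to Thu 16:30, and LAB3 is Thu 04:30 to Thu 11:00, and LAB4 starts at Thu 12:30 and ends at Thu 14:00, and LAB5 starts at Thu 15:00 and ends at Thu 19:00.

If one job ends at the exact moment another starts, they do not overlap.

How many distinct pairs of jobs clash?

2

Sorted by start: LAB1, LAB3, LAB2, LAB4, LAB5.
LAB3 starts after LAB1 ends, so nothing later overlaps LAB1 either.
LAB2 starts exactly when LAB3 ends (back-to-back, no overlap), so nothing later overlaps LAB3 either.
LAB4 starts before LAB2 ends → LAB2 and LAB4 overlap.
LAB5 starts before LAB2 ends → LAB2 and LAB5 overlap.
LAB5 starts after LAB4 ends.
Overlapping pairs: LAB2 & LAB4, LAB2 & LAB5 — 2 in total.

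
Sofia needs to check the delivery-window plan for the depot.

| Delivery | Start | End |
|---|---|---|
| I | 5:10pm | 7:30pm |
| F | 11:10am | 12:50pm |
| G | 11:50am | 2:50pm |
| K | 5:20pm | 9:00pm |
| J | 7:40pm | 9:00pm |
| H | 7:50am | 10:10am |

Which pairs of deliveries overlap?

Sorted by start: H, F, G, I, K, J.
F starts after H ends, so H has no further overlaps.
G starts before F ends → F and G overlap.
I starts after F ends, so F has no further overlaps.
I starts after G ends, so G has no further overlaps.
K starts before I ends → I and K overlap.
J starts after I ends.
J starts before K ends → K and J overlap.

F & G, I & K, J & K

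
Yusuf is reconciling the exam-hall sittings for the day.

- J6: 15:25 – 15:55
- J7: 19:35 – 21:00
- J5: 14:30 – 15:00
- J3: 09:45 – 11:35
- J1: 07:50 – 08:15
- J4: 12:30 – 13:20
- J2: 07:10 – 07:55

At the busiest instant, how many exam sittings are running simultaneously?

Sort all start/end points and keep a running count:
07:10 start J2 → 1
07:50 start J1 → 2
07:55 end J2 → 1
08:15 end J1 → 0
09:45 start J3 → 1
11:35 end J3 → 0
12:30 start J4 → 1
13:20 end J4 → 0
14:30 start J5 → 1
15:00 end J5 → 0
15:25 start J6 → 1
15:55 end J6 → 0
19:35 start J7 → 1
21:00 end J7 → 0
Peak is 2, at 07:50 (J1, J2).

2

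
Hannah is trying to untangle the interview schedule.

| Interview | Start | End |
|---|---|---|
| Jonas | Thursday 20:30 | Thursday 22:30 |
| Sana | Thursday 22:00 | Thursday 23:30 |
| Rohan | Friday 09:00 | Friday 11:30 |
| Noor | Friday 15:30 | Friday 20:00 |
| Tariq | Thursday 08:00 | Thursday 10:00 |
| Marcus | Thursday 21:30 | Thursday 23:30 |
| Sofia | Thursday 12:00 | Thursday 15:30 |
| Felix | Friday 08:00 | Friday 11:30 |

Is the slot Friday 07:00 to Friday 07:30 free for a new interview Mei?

Tariq: ends Thursday 10:00 at or before Mei starts Friday 07:00 → clear.
Sofia: ends Thursday 15:30 at or before Mei starts Friday 07:00 → clear.
Jonas: ends Thursday 22:30 at or before Mei starts Friday 07:00 → clear.
Marcus: ends Thursday 23:30 at or before Mei starts Friday 07:00 → clear.
Sana: ends Thursday 23:30 at or before Mei starts Friday 07:00 → clear.
Felix: starts Friday 08:00 at or after Mei ends Friday 07:30 → clear.
Rohan: starts Friday 09:00 at or after Mei ends Friday 07:30 → clear.
Noor: starts Friday 15:30 at or after Mei ends Friday 07:30 → clear.

Yes — the slot is free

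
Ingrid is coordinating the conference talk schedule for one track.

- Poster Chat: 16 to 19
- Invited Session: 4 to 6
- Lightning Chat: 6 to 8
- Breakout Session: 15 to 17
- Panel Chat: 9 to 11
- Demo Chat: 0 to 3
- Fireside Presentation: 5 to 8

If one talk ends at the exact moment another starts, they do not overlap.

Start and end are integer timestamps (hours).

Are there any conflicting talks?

Yes

Sorted by start: Demo Chat, Invited Session, Fireside Presentation, Lightning Chat, Panel Chat, Breakout Session, Poster Chat.
Invited Session starts after Demo Chat ends; Demo Chat is clear from here.
Fireside Presentation starts before Invited Session ends → Invited Session and Fireside Presentation overlap.
That's a conflict, so the schedule is not conflict-free.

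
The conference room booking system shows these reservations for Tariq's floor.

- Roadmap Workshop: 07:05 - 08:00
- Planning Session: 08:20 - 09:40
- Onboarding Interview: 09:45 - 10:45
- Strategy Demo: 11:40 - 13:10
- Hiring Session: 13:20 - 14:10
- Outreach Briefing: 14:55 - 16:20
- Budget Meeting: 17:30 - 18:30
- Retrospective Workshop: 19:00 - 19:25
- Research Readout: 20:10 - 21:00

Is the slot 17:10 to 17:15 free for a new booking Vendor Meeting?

Yes — the slot is free

Roadmap Workshop: ends 08:00 at or before Vendor Meeting starts 17:10 → clear.
Planning Session: ends 09:40 at or before Vendor Meeting starts 17:10 → clear.
Onboarding Interview: ends 10:45 at or before Vendor Meeting starts 17:10 → clear.
Strategy Demo: ends 13:10 at or before Vendor Meeting starts 17:10 → clear.
Hiring Session: ends 14:10 at or before Vendor Meeting starts 17:10 → clear.
Outreach Briefing: ends 16:20 at or before Vendor Meeting starts 17:10 → clear.
Budget Meeting: starts 17:30 at or after Vendor Meeting ends 17:15 → clear.
Retrospective Workshop: starts 19:00 at or after Vendor Meeting ends 17:15 → clear.
Research Readout: starts 20:10 at or after Vendor Meeting ends 17:15 → clear.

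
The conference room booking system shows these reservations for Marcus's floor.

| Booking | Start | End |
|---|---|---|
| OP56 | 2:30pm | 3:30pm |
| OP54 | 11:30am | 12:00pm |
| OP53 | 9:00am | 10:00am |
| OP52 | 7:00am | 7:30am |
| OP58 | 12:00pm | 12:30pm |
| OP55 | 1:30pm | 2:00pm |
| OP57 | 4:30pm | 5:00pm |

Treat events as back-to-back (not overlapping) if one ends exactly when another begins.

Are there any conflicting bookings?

Two intervals overlap when each starts before the other ends.
Sorted by start: OP52, OP53, OP54, OP58, OP55, OP56, OP57.
OP53 starts after OP52 ends, so OP52 has no further overlaps.
OP54 starts after OP53 ends, so OP53 has no further overlaps.
OP58 starts exactly when OP54 ends (back-to-back, no overlap), so OP54 has no further overlaps.
OP55 starts after OP58 ends, so OP58 has no further overlaps.
OP56 starts after OP55 ends, so OP55 has no further overlaps.
OP57 starts after OP56 ends.
Every pair is clear; the schedule has no overlaps.

No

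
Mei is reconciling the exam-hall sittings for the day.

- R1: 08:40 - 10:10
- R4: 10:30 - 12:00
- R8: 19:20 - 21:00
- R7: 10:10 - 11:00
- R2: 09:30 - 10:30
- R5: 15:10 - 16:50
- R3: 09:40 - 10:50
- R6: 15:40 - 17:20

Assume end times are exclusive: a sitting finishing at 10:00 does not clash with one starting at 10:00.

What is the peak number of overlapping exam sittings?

3

Sort all start/end points and keep a running count:
08:40 start R1 → 1
09:30 start R2 → 2
09:40 start R3 → 3
10:10 end R1 → 2
10:10 start R7 → 3
10:30 end R2 → 2
10:30 start R4 → 3
10:50 end R3 → 2
11:00 end R7 → 1
12:00 end R4 → 0
15:10 start R5 → 1
15:40 start R6 → 2
16:50 end R5 → 1
17:20 end R6 → 0
19:20 start R8 → 1
21:00 end R8 → 0
Peak is 3, at 09:40 (R1, R2, R3).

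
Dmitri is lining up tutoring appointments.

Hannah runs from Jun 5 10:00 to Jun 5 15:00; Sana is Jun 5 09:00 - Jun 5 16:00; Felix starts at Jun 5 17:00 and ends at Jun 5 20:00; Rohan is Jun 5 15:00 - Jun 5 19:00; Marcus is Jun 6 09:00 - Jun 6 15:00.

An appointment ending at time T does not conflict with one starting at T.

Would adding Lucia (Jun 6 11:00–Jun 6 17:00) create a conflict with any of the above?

Yes — it overlaps Marcus

Sana: ends Jun 5 16:00 at or before Lucia starts Jun 6 11:00 → clear.
Hannah: ends Jun 5 15:00 at or before Lucia starts Jun 6 11:00 → clear.
Rohan: ends Jun 5 19:00 at or before Lucia starts Jun 6 11:00 → clear.
Felix: ends Jun 5 20:00 at or before Lucia starts Jun 6 11:00 → clear.
Marcus: starts Jun 6 09:00 before Lucia ends Jun 6 17:00, and ends Jun 6 15:00 after Lucia starts Jun 6 11:00 → overlap.
Lucia overlaps Marcus.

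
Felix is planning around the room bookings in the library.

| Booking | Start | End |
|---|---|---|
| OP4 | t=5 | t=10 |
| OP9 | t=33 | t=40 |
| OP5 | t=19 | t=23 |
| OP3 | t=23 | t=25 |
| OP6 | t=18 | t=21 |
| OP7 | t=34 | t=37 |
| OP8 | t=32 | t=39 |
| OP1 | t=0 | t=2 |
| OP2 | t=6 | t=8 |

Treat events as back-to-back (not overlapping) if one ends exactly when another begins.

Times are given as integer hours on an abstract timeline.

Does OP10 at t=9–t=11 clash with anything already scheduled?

OP1: ends t=2 at or before OP10 starts t=9 → clear.
OP4: starts t=5 before OP10 ends t=11, and ends t=10 after OP10 starts t=9 → overlap.
OP2: ends t=8 at or before OP10 starts t=9 → clear.
OP6: starts t=18 at or after OP10 ends t=11 → clear.
OP5: starts t=19 at or after OP10 ends t=11 → clear.
OP3: starts t=23 at or after OP10 ends t=11 → clear.
OP8: starts t=32 at or after OP10 ends t=11 → clear.
OP9: starts t=33 at or after OP10 ends t=11 → clear.
OP7: starts t=34 at or after OP10 ends t=11 → clear.
OP10 overlaps OP4.

Yes — it overlaps OP4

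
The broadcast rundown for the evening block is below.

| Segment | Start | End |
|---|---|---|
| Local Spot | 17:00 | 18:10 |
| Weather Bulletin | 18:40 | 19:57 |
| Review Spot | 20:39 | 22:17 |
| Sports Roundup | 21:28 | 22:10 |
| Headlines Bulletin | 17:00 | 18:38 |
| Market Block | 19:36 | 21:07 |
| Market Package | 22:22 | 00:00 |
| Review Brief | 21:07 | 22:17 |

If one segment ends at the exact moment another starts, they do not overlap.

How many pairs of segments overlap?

Sorted by start: Local Spot, Headlines Bulletin, Weather Bulletin, Market Block, Review Spot, Review Brief, Sports Roundup, Market Package.
Headlines Bulletin starts before Local Spot ends → Local Spot and Headlines Bulletin overlap.
Weather Bulletin starts after Local Spot ends; Local Spot is clear from here.
Weather Bulletin starts after Headlines Bulletin ends; Headlines Bulletin is clear from here.
Market Block starts before Weather Bulletin ends → Weather Bulletin and Market Block overlap.
Review Spot starts after Weather Bulletin ends; Weather Bulletin is clear from here.
Review Spot starts before Market Block ends → Market Block and Review Spot overlap.
Review Brief starts exactly when Market Block ends (back-to-back, no overlap); Market Block is clear from here.
Review Brief starts before Review Spot ends → Review Spot and Review Brief overlap.
Sports Roundup starts before Review Spot ends → Review Spot and Sports Roundup overlap.
Market Package starts after Review Spot ends.
Sports Roundup starts before Review Brief ends → Review Brief and Sports Roundup overlap.
Market Package starts after Review Brief ends.
Market Package starts after Sports Roundup ends.
Overlapping pairs: Headlines Bulletin & Local Spot, Market Block & Review Spot, Market Block & Weather Bulletin, Review Brief & Review Spot, Review Brief & Sports Roundup, Review Spot & Sports Roundup — 6 in total.

6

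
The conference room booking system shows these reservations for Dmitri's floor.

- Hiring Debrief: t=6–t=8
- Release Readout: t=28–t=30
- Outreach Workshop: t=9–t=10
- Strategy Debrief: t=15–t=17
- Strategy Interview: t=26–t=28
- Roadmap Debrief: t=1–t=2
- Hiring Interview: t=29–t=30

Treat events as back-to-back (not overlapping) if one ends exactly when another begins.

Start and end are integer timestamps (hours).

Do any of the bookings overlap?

Yes

Check each pair: they overlap iff neither finishes before the other starts.
Sorted by start: Roadmap Debrief, Hiring Debrief, Outreach Workshop, Strategy Debrief, Strategy Interview, Release Readout, Hiring Interview.
Hiring Debrief starts after Roadmap Debrief ends; Roadmap Debrief is clear from here.
Outreach Workshop starts after Hiring Debrief ends; Hiring Debrief is clear from here.
Strategy Debrief starts after Outreach Workshop ends; Outreach Workshop is clear from here.
Strategy Interview starts after Strategy Debrief ends; Strategy Debrief is clear from here.
Release Readout starts exactly when Strategy Interview ends (back-to-back, no overlap); Strategy Interview is clear from here.
Hiring Interview starts before Release Readout ends → Release Readout and Hiring Interview overlap.
That's a conflict, so the schedule is not conflict-free.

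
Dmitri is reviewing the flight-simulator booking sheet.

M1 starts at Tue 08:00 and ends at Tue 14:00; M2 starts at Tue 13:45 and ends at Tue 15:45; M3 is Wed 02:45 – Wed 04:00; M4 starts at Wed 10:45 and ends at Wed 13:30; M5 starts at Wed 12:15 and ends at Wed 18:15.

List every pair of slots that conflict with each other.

M1 & M2, M4 & M5

Sorted by start: M1, M2, M3, M4, M5.
M2 starts before M1 ends → M1 and M2 overlap.
M3 starts after M1 ends, so M1 has no further overlaps.
M3 starts after M2 ends, so M2 has no further overlaps.
M4 starts after M3 ends, so M3 has no further overlaps.
M5 starts before M4 ends → M4 and M5 overlap.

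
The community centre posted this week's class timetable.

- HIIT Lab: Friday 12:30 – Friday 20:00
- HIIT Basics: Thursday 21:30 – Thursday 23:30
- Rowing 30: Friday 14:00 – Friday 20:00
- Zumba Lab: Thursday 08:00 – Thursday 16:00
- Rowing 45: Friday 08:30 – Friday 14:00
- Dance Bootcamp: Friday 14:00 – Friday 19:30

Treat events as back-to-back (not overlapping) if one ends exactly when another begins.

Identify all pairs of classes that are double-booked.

Sorted by start: Zumba Lab, HIIT Basics, Rowing 45, HIIT Lab, Dance Bootcamp, Rowing 30.
HIIT Basics starts after Zumba Lab ends, so nothing later overlaps Zumba Lab either.
Rowing 45 starts after HIIT Basics ends, so nothing later overlaps HIIT Basics either.
HIIT Lab starts before Rowing 45 ends → Rowing 45 and HIIT Lab overlap.
Dance Bootcamp starts exactly when Rowing 45 ends (back-to-back, no overlap), so nothing later overlaps Rowing 45 either.
Dance Bootcamp starts before HIIT Lab ends → HIIT Lab and Dance Bootcamp overlap.
Rowing 30 starts before HIIT Lab ends → HIIT Lab and Rowing 30 overlap.
Rowing 30 starts before Dance Bootcamp ends → Dance Bootcamp and Rowing 30 overlap.

Dance Bootcamp & HIIT Lab, Dance Bootcamp & Rowing 30, HIIT Lab & Rowing 30, HIIT Lab & Rowing 45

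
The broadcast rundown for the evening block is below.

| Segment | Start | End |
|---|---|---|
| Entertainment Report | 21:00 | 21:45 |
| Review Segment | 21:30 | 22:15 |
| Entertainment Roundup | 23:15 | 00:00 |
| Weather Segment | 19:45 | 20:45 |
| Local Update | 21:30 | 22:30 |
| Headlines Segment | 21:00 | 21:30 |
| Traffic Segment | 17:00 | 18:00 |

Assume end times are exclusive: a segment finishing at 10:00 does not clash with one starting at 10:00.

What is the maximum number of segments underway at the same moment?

Walk through starts and ends in time order (an end at T is processed before a start at T):
17:00 start Traffic Segment → 1
18:00 end Traffic Segment → 0
19:45 start Weather Segment → 1
20:45 end Weather Segment → 0
21:00 start Entertainment Report → 1
21:00 start Headlines Segment → 2
21:30 end Headlines Segment → 1
21:30 start Local Update → 2
21:30 start Review Segment → 3
21:45 end Entertainment Report → 2
22:15 end Review Segment → 1
22:30 end Local Update → 0
23:15 start Entertainment Roundup → 1
00:00 end Entertainment Roundup → 0
Peak is 3, at 21:30 (Entertainment Report, Local Update, Review Segment).

3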